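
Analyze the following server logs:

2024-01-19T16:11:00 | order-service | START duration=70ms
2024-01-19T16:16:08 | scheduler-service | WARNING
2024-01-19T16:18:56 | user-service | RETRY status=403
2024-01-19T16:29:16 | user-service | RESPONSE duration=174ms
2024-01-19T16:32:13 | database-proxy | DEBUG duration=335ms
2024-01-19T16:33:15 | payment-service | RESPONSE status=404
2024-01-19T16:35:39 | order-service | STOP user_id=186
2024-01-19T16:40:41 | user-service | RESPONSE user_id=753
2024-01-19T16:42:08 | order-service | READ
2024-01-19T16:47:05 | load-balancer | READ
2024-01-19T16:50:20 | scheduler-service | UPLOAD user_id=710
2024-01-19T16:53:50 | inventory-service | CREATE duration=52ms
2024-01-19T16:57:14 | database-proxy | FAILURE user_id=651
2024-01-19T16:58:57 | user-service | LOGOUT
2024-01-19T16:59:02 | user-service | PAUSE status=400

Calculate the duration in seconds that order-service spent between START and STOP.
1479

To calculate state duration:

1. Find START event for order-service: 2024-01-19T16:11:00
2. Find STOP event for order-service: 2024-01-19T16:35:39
3. Calculate duration: 2024-01-19T16:35:39 - 2024-01-19T16:11:00 = 1479 seconds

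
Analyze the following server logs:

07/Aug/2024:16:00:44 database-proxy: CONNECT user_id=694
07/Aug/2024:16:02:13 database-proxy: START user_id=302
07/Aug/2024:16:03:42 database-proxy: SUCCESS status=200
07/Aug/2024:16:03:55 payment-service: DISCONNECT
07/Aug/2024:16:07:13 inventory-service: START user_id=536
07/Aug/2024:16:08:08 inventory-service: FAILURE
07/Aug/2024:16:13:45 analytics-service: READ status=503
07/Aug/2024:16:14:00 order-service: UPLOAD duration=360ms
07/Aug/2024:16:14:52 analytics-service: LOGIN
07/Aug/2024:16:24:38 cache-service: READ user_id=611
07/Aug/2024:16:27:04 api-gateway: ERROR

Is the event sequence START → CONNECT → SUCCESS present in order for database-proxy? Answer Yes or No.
No

To verify sequence order:

1. Find all events in sequence START → CONNECT → SUCCESS for database-proxy
2. Extract their timestamps
3. Check if timestamps are in ascending order
4. Result: No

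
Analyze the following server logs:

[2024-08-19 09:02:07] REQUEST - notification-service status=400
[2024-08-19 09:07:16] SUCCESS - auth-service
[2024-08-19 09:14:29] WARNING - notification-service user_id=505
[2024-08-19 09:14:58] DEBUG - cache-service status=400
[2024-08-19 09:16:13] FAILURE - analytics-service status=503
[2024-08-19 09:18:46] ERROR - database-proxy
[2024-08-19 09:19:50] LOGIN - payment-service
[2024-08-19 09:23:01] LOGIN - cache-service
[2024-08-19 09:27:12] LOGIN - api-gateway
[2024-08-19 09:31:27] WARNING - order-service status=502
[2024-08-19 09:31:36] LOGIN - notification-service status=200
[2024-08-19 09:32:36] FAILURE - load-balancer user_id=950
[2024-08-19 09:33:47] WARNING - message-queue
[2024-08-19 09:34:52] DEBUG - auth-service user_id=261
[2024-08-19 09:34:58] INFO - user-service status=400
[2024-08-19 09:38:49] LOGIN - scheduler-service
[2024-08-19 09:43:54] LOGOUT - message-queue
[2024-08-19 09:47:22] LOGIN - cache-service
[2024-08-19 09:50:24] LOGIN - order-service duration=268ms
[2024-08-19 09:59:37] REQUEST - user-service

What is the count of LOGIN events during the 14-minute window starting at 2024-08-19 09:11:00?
2

To count events in the time window:

1. Window boundaries: 2024-08-19 09:11:00 to 2024-08-19 09:25:00
2. Filter for LOGIN events within this window
3. Count matching events: 2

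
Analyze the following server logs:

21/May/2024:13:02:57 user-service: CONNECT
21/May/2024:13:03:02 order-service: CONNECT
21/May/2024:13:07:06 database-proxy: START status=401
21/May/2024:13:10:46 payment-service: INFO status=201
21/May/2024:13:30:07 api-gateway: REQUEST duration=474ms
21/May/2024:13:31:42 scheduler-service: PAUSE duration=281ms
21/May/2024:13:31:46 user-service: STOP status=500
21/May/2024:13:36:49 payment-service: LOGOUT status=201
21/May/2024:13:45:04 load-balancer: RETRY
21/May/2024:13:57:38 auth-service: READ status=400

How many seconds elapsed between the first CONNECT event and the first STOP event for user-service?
1729

To find the time between events:

1. Locate the first CONNECT event for user-service: 21/May/2024:13:02:57
2. Locate the first STOP event for user-service: 21/May/2024:13:31:46
3. Calculate the difference: 21/May/2024:13:31:46 - 21/May/2024:13:02:57 = 1729 seconds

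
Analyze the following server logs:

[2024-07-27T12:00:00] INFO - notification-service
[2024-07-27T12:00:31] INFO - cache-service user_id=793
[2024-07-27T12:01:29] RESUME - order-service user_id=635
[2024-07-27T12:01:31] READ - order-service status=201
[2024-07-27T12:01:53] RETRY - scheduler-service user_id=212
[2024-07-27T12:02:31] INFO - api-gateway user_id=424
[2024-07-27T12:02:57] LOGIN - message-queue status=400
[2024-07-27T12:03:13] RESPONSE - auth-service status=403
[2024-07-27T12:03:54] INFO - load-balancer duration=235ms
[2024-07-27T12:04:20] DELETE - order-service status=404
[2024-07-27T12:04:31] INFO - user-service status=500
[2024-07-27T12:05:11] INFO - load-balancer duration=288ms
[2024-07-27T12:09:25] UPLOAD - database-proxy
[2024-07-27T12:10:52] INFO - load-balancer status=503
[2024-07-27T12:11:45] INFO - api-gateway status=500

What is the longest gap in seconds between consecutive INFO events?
341

To find the longest gap:

1. Extract all INFO events in chronological order
2. Calculate time differences between consecutive events
3. Find the maximum difference
4. Longest gap: 341 seconds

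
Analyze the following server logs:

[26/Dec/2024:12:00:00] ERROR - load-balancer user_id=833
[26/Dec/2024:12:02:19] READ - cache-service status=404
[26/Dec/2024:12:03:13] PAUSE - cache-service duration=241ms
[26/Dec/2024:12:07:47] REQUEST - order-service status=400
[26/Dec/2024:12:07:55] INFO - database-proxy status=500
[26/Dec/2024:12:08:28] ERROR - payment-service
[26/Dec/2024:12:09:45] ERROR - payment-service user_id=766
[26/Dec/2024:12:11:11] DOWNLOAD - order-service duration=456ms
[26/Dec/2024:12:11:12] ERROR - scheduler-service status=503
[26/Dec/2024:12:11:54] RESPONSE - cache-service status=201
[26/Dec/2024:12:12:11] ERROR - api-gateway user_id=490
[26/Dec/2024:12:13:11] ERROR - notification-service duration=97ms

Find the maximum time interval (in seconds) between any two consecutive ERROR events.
508

To find the longest gap:

1. Extract all ERROR events in chronological order
2. Calculate time differences between consecutive events
3. Find the maximum difference
4. Longest gap: 508 seconds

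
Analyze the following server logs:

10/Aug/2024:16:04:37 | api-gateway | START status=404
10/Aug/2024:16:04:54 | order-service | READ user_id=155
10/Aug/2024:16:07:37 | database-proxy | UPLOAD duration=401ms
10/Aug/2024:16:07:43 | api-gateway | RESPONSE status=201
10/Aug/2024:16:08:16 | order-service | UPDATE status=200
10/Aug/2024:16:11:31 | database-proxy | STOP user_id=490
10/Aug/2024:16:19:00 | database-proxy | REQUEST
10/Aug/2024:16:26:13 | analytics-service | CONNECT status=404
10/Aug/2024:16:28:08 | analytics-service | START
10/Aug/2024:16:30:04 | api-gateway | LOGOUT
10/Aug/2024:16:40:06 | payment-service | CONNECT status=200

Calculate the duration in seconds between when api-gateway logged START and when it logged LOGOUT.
1527

To find the time between events:

1. Locate the first START event for api-gateway: 10/Aug/2024:16:04:37
2. Locate the first LOGOUT event for api-gateway: 10/Aug/2024:16:30:04
3. Calculate the difference: 10/Aug/2024:16:30:04 - 10/Aug/2024:16:04:37 = 1527 seconds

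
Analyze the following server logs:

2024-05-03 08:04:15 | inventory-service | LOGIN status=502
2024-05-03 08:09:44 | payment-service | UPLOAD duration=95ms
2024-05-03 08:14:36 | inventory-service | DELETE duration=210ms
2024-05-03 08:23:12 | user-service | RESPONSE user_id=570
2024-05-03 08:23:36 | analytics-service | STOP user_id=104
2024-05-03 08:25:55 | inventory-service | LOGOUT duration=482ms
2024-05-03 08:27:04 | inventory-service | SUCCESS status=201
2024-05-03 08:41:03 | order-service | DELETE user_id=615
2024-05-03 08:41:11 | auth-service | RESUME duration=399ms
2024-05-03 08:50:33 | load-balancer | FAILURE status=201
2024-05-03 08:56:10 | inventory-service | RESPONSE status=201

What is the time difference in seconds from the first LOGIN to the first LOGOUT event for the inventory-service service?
1300

To find the time between events:

1. Locate the first LOGIN event for inventory-service: 2024-05-03 08:04:15
2. Locate the first LOGOUT event for inventory-service: 2024-05-03 08:25:55
3. Calculate the difference: 2024-05-03 08:25:55 - 2024-05-03 08:04:15 = 1300 seconds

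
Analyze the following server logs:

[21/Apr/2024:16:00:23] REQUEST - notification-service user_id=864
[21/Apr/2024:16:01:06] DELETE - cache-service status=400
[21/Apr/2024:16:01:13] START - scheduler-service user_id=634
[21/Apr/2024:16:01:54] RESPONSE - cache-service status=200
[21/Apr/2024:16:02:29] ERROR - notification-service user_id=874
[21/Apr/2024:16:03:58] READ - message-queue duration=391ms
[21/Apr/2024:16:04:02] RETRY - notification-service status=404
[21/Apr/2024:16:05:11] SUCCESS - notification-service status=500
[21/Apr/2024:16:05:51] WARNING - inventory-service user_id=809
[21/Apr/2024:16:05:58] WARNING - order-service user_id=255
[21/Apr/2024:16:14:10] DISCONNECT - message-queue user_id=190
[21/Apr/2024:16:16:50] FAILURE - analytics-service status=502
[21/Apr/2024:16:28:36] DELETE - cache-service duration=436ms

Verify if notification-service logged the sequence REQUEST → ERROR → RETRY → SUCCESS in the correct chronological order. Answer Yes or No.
Yes

To verify sequence order:

1. Find all events in sequence REQUEST → ERROR → RETRY → SUCCESS for notification-service
2. Extract their timestamps
3. Check if timestamps are in ascending order
4. Result: Yes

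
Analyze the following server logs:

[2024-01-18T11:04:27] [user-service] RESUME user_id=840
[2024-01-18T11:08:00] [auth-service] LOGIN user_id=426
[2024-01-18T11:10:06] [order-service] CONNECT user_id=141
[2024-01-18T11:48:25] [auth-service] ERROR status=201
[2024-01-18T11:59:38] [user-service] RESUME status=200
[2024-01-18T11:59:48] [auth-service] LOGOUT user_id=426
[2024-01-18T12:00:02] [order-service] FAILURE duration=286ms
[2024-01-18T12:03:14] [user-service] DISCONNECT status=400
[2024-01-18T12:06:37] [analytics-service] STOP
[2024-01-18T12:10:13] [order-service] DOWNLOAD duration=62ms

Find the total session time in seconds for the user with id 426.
3108

To calculate session duration:

1. Find LOGIN event for user_id=426: 2024-01-18T11:08:00
2. Find LOGOUT event for user_id=426: 2024-01-18T11:59:48
3. Session duration: 2024-01-18T11:59:48 - 2024-01-18T11:08:00 = 3108 seconds (51 minutes)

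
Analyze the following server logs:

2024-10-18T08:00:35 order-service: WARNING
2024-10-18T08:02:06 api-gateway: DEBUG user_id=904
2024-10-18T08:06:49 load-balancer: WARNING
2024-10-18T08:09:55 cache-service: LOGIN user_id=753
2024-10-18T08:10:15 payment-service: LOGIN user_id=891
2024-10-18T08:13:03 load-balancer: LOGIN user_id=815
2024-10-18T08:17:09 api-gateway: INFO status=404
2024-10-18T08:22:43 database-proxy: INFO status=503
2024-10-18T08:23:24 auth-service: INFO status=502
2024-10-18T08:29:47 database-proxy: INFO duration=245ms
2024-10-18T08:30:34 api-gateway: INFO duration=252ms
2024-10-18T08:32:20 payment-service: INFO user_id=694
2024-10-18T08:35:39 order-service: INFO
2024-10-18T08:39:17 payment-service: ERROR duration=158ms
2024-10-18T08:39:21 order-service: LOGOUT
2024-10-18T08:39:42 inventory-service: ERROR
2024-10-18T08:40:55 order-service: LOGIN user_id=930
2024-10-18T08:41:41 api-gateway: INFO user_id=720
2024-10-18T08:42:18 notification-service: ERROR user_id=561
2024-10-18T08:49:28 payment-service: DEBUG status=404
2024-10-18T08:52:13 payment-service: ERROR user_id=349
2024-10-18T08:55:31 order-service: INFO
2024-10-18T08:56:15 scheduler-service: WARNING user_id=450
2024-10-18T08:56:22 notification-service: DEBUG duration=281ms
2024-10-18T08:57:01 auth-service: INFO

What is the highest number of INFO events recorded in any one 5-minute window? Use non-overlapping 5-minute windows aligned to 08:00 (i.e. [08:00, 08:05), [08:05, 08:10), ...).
2

To find the burst window:

1. Divide the log period into non-overlapping 5-minute windows starting at 08:00
2. Count INFO events in each window
3. Find the window with maximum count
4. Maximum events in a window: 2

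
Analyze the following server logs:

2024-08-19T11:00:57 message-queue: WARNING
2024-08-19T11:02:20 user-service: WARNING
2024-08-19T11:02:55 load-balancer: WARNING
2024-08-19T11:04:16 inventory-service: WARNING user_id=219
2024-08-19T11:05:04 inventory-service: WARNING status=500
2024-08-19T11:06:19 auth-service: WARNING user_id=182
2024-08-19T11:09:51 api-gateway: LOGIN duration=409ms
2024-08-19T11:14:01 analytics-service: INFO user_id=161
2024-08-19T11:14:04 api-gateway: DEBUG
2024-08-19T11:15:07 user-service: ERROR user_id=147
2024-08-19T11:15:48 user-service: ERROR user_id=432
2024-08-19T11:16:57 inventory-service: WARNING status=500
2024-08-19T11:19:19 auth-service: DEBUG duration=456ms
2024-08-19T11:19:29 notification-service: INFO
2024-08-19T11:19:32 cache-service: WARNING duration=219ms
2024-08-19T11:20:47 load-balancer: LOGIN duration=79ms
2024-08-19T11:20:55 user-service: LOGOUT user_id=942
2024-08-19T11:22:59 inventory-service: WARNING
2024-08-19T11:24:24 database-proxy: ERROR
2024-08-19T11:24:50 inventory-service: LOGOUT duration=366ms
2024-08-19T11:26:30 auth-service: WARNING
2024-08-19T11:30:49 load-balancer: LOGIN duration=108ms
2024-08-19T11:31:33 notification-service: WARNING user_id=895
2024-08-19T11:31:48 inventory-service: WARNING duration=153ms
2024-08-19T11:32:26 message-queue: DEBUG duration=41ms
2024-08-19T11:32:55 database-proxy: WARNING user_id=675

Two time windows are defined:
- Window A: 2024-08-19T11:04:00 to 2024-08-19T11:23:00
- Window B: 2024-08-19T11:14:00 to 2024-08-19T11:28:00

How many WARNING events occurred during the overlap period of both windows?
3

To find overlap events:

1. Window A: 2024-08-19T11:04:00 to 2024-08-19T11:23:00
2. Window B: 2024-08-19T11:14:00 to 2024-08-19T11:28:00
3. Overlap period: 2024-08-19T11:14:00 to 2024-08-19T11:23:00
4. Count WARNING events in overlap: 3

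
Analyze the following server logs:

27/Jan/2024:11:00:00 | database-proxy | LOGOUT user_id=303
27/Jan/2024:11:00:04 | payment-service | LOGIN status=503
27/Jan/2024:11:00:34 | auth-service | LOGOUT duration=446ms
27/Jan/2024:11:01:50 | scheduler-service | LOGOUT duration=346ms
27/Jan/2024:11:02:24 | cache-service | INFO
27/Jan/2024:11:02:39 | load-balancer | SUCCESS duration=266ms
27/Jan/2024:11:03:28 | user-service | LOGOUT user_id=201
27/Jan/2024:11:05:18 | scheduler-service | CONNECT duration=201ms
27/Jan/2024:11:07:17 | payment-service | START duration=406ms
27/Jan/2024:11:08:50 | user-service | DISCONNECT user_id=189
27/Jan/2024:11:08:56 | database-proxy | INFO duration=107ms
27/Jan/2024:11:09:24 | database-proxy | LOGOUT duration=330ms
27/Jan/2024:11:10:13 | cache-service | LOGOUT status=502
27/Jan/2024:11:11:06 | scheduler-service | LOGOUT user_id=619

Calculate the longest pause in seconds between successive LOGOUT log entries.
356

To find the longest gap:

1. Extract all LOGOUT events in chronological order
2. Calculate time differences between consecutive events
3. Find the maximum difference
4. Longest gap: 356 seconds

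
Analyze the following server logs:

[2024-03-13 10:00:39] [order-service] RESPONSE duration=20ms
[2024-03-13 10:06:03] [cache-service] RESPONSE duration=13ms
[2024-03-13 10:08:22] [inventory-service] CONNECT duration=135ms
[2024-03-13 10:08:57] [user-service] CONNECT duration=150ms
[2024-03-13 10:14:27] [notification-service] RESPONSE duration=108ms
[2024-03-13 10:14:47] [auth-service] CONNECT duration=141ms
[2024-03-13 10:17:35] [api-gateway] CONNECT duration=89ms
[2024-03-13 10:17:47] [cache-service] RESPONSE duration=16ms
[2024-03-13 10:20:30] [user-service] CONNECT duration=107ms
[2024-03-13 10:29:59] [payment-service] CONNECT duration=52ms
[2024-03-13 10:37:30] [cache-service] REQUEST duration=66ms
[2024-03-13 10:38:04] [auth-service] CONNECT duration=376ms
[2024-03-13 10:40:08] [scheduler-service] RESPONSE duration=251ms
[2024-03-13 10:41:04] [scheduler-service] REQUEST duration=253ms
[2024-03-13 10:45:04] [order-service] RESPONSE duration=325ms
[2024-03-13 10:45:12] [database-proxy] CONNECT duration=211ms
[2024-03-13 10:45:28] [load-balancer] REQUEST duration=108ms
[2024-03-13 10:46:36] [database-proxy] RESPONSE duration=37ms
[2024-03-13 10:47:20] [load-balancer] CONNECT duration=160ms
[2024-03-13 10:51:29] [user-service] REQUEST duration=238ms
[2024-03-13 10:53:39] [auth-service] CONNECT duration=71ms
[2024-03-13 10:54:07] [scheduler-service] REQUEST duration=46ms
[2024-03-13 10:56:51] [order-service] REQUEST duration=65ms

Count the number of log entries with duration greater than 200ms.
6

To count timeouts:

1. Threshold: 200ms
2. Extract duration from each log entry
3. Count entries where duration > 200
4. Timeout count: 6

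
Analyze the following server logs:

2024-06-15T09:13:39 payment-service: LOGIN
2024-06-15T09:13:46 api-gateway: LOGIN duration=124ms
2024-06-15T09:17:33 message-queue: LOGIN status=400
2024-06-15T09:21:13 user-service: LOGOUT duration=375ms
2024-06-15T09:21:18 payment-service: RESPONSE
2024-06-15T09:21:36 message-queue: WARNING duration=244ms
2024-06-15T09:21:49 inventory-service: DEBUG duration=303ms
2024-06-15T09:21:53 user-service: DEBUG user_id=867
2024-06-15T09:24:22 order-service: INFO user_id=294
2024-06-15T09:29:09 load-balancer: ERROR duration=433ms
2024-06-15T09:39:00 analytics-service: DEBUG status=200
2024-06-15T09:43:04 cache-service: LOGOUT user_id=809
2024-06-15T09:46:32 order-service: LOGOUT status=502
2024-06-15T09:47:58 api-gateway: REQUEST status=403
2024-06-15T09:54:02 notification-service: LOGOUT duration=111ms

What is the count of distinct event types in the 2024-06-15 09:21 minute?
4

To count unique event types:

1. Filter events in the minute starting at 2024-06-15 09:21
2. Extract event types from matching entries
3. Count unique types: 4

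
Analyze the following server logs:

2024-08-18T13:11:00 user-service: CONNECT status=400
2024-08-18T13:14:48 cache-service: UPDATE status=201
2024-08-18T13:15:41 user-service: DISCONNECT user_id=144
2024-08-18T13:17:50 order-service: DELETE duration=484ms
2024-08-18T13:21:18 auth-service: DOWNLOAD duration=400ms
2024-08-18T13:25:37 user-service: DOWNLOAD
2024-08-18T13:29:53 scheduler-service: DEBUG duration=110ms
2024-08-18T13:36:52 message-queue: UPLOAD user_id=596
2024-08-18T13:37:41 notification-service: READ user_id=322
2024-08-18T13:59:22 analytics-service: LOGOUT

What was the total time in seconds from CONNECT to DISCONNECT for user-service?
281

To calculate state duration:

1. Find CONNECT event for user-service: 2024-08-18T13:11:00
2. Find DISCONNECT event for user-service: 2024-08-18T13:15:41
3. Calculate duration: 2024-08-18T13:15:41 - 2024-08-18T13:11:00 = 281 seconds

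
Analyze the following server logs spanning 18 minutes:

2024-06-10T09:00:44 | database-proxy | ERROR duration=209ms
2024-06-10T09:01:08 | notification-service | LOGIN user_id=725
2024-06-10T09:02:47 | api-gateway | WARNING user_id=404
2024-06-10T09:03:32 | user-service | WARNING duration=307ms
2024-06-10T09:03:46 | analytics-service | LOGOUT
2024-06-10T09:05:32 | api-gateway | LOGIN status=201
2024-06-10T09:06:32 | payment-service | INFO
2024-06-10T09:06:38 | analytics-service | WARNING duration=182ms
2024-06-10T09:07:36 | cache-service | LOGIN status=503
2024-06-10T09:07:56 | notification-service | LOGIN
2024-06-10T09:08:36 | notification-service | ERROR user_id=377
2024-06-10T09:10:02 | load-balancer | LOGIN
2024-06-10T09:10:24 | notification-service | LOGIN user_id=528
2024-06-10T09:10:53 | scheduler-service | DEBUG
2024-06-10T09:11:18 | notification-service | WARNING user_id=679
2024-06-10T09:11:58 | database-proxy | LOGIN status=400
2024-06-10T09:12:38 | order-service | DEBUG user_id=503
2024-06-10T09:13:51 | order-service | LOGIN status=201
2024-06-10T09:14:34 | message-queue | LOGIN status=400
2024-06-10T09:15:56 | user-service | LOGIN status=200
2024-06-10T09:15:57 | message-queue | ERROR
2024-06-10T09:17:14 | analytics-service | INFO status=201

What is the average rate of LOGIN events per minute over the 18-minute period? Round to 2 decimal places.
0.56

To calculate the rate:

1. Count total LOGIN events: 10
2. Total time period: 18 minutes
3. Rate = 10 / 18 = 0.56 events per minute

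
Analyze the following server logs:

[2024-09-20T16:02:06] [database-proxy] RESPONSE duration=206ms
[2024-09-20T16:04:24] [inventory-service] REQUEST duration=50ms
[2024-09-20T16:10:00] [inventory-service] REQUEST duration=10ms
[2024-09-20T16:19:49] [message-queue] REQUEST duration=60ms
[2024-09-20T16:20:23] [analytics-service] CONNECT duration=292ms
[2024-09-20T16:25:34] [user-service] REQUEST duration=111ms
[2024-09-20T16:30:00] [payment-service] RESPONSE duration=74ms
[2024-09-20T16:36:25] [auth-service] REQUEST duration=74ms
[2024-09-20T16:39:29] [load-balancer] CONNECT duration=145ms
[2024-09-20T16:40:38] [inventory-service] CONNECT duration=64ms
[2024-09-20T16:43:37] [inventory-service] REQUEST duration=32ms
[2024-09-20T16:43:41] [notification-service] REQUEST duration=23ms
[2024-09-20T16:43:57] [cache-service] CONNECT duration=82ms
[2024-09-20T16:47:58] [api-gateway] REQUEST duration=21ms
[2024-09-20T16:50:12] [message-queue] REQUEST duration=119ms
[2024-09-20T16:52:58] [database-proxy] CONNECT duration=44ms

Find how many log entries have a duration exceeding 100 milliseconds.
5

To count timeouts:

1. Threshold: 100ms
2. Extract duration from each log entry
3. Count entries where duration > 100
4. Timeout count: 5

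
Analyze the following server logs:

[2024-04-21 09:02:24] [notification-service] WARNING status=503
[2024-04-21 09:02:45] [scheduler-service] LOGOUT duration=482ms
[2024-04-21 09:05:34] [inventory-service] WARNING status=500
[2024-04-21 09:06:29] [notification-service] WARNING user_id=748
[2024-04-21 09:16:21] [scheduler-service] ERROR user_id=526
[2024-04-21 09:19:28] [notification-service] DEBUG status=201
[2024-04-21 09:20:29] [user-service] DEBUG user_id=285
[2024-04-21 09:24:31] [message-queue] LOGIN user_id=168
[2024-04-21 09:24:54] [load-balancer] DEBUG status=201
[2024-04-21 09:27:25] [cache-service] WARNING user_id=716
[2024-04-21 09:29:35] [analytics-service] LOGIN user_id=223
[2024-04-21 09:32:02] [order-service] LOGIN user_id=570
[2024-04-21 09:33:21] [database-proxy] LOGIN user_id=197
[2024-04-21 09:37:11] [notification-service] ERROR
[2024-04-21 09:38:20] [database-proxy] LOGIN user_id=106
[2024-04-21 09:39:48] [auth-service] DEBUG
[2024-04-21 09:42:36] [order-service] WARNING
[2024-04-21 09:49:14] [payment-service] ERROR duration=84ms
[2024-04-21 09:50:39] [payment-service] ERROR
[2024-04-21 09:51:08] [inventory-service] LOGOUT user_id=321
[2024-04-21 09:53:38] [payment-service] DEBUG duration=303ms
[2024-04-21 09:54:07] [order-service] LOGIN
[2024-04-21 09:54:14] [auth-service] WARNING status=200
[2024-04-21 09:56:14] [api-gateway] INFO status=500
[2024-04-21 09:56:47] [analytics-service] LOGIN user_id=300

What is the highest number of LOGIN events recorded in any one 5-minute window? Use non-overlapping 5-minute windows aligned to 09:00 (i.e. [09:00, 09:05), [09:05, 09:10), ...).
2

To find the burst window:

1. Divide the log period into non-overlapping 5-minute windows starting at 09:00
2. Count LOGIN events in each window
3. Find the window with maximum count
4. Maximum events in a window: 2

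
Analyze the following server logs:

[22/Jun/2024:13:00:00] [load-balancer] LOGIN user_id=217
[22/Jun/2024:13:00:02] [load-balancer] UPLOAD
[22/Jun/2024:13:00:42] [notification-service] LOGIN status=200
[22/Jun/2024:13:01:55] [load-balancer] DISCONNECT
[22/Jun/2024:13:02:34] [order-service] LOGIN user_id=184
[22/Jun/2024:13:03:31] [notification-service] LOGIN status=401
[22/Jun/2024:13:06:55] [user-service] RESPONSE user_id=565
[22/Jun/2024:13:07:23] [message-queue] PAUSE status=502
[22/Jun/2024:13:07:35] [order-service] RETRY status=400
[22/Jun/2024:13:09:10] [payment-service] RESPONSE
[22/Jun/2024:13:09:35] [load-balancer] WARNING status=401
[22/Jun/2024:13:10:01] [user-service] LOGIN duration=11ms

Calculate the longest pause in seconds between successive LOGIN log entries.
390

To find the longest gap:

1. Extract all LOGIN events in chronological order
2. Calculate time differences between consecutive events
3. Find the maximum difference
4. Longest gap: 390 seconds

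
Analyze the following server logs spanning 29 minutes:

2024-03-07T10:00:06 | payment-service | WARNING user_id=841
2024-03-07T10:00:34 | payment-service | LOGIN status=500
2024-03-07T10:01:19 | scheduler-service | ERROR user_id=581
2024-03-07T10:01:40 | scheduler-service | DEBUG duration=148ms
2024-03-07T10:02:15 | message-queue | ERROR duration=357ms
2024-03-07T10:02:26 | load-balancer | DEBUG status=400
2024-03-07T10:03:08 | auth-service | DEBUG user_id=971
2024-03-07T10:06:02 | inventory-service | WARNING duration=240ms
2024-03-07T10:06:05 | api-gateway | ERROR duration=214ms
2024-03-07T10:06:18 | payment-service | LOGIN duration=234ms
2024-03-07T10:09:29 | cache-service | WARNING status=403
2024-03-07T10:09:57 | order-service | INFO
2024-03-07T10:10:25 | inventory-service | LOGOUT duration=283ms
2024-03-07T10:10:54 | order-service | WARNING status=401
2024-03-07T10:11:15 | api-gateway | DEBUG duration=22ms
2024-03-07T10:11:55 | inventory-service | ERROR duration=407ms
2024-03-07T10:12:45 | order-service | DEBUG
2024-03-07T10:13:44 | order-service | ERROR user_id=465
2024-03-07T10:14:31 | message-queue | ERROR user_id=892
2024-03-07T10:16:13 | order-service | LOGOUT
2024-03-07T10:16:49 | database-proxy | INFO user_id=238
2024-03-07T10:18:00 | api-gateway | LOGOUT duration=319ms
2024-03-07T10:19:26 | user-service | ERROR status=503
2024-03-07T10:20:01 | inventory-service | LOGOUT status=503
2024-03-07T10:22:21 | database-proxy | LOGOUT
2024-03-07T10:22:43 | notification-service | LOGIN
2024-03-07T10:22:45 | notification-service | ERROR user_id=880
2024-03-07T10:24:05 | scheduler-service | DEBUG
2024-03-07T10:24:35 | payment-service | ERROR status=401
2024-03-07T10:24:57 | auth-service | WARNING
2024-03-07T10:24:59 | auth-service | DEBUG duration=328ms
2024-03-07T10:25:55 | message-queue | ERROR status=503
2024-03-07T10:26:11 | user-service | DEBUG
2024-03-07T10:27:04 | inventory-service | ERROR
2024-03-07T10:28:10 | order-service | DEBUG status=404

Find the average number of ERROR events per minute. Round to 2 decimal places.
0.38

To calculate the rate:

1. Count total ERROR events: 11
2. Total time period: 29 minutes
3. Rate = 11 / 29 = 0.38 events per minute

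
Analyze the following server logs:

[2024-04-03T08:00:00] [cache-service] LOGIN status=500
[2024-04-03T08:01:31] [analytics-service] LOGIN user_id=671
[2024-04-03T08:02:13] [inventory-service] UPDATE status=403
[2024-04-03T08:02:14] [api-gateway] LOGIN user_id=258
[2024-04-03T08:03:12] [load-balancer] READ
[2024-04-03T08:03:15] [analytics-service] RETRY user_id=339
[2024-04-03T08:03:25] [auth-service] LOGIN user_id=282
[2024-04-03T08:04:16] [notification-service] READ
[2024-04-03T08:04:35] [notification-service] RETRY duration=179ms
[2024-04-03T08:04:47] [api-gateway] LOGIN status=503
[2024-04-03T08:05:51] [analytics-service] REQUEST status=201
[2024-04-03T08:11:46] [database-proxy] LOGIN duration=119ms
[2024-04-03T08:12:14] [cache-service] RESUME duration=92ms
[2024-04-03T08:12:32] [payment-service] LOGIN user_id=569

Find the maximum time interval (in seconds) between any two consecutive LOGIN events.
419

To find the longest gap:

1. Extract all LOGIN events in chronological order
2. Calculate time differences between consecutive events
3. Find the maximum difference
4. Longest gap: 419 seconds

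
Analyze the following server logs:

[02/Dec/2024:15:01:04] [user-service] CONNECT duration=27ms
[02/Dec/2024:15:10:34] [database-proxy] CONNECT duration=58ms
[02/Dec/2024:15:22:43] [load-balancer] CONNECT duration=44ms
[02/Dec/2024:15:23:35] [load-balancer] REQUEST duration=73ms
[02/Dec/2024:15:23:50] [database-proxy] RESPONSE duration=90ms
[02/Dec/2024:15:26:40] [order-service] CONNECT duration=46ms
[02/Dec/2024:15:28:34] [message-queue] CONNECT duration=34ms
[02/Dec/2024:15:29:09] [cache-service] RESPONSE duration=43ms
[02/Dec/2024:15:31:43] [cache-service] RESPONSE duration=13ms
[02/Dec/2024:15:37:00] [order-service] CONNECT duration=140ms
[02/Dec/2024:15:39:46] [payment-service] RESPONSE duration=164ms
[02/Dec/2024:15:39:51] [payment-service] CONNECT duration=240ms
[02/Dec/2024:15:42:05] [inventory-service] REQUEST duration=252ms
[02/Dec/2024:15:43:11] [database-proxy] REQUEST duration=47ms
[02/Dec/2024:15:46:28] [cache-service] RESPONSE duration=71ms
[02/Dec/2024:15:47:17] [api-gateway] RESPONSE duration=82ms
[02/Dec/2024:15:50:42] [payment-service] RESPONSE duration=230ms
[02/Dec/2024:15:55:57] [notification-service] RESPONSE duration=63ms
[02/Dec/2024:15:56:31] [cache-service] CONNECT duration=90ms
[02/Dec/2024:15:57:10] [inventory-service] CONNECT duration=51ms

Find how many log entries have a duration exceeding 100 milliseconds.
5

To count timeouts:

1. Threshold: 100ms
2. Extract duration from each log entry
3. Count entries where duration > 100
4. Timeout count: 5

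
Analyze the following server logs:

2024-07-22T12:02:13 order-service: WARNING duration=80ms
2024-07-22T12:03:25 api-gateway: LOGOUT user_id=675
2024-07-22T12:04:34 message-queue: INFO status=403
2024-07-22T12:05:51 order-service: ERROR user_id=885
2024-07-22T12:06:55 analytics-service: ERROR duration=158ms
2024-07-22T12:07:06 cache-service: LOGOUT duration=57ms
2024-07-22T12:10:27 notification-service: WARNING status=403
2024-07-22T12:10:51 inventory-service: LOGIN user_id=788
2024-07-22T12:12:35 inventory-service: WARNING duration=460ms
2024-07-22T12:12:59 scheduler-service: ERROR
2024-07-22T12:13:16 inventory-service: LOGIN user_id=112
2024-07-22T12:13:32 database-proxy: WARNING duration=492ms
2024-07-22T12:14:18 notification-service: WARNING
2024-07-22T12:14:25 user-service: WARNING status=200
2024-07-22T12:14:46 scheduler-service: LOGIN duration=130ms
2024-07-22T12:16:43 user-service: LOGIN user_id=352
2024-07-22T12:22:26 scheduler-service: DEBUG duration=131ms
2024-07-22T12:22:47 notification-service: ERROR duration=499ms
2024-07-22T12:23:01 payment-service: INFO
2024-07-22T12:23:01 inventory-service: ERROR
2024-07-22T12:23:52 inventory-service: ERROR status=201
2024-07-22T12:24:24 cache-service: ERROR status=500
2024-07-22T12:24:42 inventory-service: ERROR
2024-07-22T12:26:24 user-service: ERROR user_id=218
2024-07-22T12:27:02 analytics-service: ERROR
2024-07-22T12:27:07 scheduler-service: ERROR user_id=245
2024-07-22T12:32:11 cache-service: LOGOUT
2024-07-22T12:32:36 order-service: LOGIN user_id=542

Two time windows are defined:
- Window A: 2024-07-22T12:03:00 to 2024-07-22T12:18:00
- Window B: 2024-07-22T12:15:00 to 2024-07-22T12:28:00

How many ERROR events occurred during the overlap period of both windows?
0

To find overlap events:

1. Window A: 2024-07-22T12:03:00 to 2024-07-22T12:18:00
2. Window B: 2024-07-22T12:15:00 to 2024-07-22T12:28:00
3. Overlap period: 2024-07-22T12:15:00 to 2024-07-22T12:18:00
4. Count ERROR events in overlap: 0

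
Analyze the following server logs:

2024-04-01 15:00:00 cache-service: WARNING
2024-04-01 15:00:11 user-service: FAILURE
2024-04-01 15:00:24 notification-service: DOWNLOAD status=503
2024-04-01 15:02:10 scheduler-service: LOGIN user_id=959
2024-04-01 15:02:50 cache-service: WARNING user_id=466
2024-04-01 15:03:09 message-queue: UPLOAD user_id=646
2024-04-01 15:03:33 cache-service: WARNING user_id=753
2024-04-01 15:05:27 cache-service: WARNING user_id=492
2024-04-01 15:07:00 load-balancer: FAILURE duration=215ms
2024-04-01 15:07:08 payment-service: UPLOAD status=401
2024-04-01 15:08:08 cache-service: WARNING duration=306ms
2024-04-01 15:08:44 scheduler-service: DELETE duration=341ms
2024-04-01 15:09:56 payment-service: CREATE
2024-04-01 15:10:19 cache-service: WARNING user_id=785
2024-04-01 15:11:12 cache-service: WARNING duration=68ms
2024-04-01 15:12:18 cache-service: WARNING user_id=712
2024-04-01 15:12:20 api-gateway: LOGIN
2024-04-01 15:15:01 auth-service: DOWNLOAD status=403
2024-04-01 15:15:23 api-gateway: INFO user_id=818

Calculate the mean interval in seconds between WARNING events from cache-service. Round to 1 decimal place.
105.4

To calculate average interval:

1. Find all WARNING events for cache-service in order
2. Calculate time gaps between consecutive events
3. Compute mean of gaps: 738 / 7 = 105.4 seconds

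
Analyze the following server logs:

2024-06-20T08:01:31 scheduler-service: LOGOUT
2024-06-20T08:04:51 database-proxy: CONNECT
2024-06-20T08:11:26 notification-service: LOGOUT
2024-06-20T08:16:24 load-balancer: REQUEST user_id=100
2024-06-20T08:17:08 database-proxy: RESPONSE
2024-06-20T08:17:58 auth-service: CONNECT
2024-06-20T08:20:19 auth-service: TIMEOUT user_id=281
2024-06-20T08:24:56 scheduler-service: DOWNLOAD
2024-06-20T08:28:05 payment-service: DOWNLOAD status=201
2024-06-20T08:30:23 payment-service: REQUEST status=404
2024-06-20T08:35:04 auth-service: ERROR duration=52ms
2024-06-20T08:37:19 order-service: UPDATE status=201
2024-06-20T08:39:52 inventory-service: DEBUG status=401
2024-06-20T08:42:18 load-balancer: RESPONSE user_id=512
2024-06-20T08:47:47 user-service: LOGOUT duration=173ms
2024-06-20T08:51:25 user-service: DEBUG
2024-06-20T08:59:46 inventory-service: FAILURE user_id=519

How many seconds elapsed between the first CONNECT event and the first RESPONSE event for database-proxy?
737

To find the time between events:

1. Locate the first CONNECT event for database-proxy: 2024-06-20T08:04:51
2. Locate the first RESPONSE event for database-proxy: 2024-06-20T08:17:08
3. Calculate the difference: 2024-06-20T08:17:08 - 2024-06-20T08:04:51 = 737 seconds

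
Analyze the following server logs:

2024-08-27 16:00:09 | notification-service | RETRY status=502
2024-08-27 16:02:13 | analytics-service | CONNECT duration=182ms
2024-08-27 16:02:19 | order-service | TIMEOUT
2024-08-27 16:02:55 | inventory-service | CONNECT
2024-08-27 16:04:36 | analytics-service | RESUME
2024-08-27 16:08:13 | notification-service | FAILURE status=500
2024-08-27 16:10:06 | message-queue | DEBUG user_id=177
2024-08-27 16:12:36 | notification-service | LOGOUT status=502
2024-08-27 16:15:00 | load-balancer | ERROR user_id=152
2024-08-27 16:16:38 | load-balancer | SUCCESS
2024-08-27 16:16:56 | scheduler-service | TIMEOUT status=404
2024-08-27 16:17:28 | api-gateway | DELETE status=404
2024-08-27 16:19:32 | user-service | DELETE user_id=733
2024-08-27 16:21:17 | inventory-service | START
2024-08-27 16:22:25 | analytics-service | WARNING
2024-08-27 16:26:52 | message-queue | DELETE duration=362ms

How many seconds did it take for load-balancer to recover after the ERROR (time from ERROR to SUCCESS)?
98

To calculate recovery time:

1. Find ERROR event for load-balancer: 2024-08-27 16:15:00
2. Find next SUCCESS event for load-balancer: 2024-08-27 16:16:38
3. Recovery time: 2024-08-27 16:16:38 - 2024-08-27 16:15:00 = 98 seconds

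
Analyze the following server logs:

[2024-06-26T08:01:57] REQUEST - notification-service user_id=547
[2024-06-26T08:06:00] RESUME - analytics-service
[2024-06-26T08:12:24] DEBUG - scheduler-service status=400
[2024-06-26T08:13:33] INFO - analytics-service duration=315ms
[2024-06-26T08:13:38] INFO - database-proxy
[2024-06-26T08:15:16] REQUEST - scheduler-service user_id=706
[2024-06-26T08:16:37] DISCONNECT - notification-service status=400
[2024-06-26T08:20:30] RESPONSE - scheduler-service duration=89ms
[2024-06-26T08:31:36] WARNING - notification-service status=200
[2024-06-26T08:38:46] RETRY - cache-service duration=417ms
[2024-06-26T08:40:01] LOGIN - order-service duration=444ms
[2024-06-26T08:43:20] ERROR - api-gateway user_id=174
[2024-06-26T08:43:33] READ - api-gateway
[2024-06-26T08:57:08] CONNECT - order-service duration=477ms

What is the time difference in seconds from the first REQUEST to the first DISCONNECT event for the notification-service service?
880

To find the time between events:

1. Locate the first REQUEST event for notification-service: 2024-06-26T08:01:57
2. Locate the first DISCONNECT event for notification-service: 2024-06-26T08:16:37
3. Calculate the difference: 2024-06-26T08:16:37 - 2024-06-26T08:01:57 = 880 seconds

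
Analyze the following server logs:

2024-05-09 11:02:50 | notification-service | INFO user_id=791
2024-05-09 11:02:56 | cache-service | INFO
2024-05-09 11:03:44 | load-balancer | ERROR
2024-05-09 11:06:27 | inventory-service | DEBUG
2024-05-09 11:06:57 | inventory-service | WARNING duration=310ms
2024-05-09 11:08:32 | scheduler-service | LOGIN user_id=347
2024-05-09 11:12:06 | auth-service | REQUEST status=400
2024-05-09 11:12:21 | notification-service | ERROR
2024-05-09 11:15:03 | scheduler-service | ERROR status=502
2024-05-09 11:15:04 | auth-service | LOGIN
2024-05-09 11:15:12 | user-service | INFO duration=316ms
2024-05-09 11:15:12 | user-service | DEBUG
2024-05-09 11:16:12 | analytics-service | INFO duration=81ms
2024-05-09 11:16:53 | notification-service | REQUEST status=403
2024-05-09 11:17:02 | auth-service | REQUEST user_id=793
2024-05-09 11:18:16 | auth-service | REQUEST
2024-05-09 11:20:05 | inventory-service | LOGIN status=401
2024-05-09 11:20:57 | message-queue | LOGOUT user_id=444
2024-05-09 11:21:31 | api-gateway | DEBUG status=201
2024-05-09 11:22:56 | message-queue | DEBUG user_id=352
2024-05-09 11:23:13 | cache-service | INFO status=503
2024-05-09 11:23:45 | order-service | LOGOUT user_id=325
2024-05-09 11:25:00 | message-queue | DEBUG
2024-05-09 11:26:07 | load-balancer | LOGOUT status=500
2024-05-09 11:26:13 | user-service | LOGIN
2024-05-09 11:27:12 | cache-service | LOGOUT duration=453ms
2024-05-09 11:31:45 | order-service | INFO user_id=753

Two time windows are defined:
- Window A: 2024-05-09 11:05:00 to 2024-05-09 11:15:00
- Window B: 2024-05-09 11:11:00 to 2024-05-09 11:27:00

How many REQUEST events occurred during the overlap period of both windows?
1

To find overlap events:

1. Window A: 2024-05-09 11:05:00 to 2024-05-09 11:15:00
2. Window B: 2024-05-09 11:11:00 to 2024-05-09 11:27:00
3. Overlap period: 2024-05-09 11:11:00 to 2024-05-09 11:15:00
4. Count REQUEST events in overlap: 1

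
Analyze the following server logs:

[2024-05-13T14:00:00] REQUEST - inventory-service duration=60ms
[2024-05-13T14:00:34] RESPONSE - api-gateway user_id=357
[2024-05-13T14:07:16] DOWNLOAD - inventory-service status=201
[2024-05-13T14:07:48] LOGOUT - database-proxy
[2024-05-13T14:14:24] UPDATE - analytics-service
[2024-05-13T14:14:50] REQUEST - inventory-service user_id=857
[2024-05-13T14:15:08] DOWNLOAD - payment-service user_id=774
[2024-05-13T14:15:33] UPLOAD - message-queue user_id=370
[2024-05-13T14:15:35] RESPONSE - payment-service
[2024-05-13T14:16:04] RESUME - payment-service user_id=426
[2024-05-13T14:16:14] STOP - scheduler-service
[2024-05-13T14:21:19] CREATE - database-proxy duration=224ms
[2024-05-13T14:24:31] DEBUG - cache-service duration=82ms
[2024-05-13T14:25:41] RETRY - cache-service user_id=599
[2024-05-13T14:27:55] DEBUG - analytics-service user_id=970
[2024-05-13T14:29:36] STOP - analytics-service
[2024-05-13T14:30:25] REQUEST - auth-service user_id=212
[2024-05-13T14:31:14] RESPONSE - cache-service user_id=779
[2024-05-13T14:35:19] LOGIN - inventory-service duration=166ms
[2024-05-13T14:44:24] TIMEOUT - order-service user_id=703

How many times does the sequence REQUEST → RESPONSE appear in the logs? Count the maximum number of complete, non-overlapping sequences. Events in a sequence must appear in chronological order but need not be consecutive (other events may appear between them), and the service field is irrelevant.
3

To count sequences:

1. Look for pattern: REQUEST → RESPONSE
2. Greedily scan the log in chronological order, matching each sequence element in turn (ignoring service)
3. Each time the full pattern completes, increment the count and restart matching from the next event
4. Complete non-overlapping sequences found: 3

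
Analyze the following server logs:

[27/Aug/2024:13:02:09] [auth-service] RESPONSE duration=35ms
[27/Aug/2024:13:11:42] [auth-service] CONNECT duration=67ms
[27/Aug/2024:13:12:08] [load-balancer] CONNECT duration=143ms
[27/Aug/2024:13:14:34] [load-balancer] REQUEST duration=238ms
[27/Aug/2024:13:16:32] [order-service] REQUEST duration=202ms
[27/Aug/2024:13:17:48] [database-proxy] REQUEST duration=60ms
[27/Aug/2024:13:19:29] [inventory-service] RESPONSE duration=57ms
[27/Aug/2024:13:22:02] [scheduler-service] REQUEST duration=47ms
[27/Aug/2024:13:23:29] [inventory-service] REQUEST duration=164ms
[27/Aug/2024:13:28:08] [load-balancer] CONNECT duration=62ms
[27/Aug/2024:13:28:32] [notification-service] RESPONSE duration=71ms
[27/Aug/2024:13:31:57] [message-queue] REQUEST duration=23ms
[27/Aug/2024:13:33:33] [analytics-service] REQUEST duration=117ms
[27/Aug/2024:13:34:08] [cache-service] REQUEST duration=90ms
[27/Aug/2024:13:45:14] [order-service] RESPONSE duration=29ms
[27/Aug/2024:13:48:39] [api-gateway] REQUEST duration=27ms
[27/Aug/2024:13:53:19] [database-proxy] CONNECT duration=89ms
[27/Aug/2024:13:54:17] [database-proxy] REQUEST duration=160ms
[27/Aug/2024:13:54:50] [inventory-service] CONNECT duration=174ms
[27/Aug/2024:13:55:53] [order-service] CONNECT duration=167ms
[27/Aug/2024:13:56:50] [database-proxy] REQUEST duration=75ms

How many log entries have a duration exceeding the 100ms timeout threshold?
8

To count timeouts:

1. Threshold: 100ms
2. Extract duration from each log entry
3. Count entries where duration > 100
4. Timeout count: 8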